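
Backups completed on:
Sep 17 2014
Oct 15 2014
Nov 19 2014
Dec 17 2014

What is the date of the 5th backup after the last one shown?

May 20 2015

These are Wednesdays at 28- or 35-day spacing (28, 35, 28).
The pattern: 3rd Wednesday of the month.
January 2015 — 3rd Wednesday is Jan 21 2015.
February 2015 — 3rd Wednesday is Feb 18 2015.
March 2015 — 3rd Wednesday is Mar 18 2015.
April 2015 — 3rd Wednesday is Apr 15 2015.
3rd Wednesday of May 2015: May 20 2015.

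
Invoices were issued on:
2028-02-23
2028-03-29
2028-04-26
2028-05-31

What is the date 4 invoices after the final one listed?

Every date is a Wednesday; gaps 35, 28, 35 days.
Each is the last Wednesday of its month (at least one falls on the 29th or later, ruling out '4th Wednesday').
Last Wednesday of June 2028: 2028-06-28.
Last Wednesday of July 2028: 2028-07-26.
August 2028 ends with Wednesday 2028-08-30.
September 2028 ends with Wednesday 2028-09-27.

2028-09-27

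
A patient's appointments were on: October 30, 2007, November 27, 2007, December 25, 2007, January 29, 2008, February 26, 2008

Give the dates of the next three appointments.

These are Tuesdays with 28, 28, 35, 28-day gaps.
Each is the final Tuesday of its month — October 30, 2007 is past the 28th, so '4th Tuesday' doesn't fit.
March 2008 ends with Tuesday March 25, 2008.
Last Tuesday of April 2008: April 29, 2008.
Last Tuesday of May 2008: May 27, 2008.

March 25, 2008; April 29, 2008; May 27, 2008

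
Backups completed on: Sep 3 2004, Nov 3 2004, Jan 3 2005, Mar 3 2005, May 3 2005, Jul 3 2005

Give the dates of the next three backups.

Sep 3 2005, Nov 3 2005, Jan 3 2006

Gaps: 61, 61, 59, 61, 61 days — not constant. Every event is on the 3rd of the month.
Pattern: the 3rd of every 2 months.
Next: September 2005 → Sep 3 2005.
November 2005: Nov 3 2005.
January 2006: Jan 3 2006.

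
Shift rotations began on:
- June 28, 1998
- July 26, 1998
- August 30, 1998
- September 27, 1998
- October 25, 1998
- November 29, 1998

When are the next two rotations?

All Sundays; the gaps (28, 35, 28, 28, 35) vary with month length.
This is the last Sunday of each month.
December 1998 ends with Sunday December 27, 1998.
Last Sunday of January 1999: January 31, 1999.

December 27, 1998; January 31, 1999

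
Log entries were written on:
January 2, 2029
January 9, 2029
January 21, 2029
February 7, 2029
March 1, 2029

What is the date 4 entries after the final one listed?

July 17, 2029

Intervals are 7, 12, 17, 22 days — an arithmetic progression with common difference 5.
Next gap: 27 days. March 1, 2029 + 27 days = March 28, 2029.
Next gap: 32 days. March 28, 2029 + 32 days = April 29, 2029.
Next gap: 37 days. April 29, 2029 + 37 days = June 5, 2029.
Next gap: 42 days. June 5, 2029 + 42 days = July 17, 2029.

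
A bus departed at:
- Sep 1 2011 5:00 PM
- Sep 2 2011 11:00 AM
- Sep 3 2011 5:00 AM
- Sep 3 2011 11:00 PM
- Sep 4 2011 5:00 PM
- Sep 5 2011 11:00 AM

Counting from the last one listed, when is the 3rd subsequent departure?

Sep 7 2011 5:00 PM

Spacing: 18, 18, 18, 18, 18 h — constant 18 h.
Sep 5 2011 11:00 AM + 18 h = Sep 6 2011 5:00 AM.
Sep 6 2011 5:00 AM + 18 h = Sep 6 2011 11:00 PM.
Sep 6 2011 11:00 PM + 18 h = Sep 7 2011 5:00 PM.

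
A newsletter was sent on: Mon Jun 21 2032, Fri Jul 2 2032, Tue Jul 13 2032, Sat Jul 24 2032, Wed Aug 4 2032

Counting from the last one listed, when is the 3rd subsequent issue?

Mon Sep 6 2032

Every event comes 11 days after the last (11, 11, 11, 11).
Wed Aug 4 2032 + 11 days = Sun Aug 15 2032.
Sun Aug 15 2032 + 11 days = Thu Aug 26 2032.
Thu Aug 26 2032 + 11 days = Mon Sep 6 2032.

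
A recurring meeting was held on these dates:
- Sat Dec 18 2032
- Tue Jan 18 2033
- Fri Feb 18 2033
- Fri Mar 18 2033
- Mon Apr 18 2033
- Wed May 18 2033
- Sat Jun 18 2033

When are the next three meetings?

Gaps: 31, 31, 28, 31, 30, 31 days — not constant. Every event is on the 18th of the month.
Pattern: the 18th of each month.
Next: July 2033 → Mon Jul 18 2033.
August 2033: Thu Aug 18 2033.
September 2033: Sun Sep 18 2033.

Mon Jul 18 2033, Thu Aug 18 2033, Sun Sep 18 2033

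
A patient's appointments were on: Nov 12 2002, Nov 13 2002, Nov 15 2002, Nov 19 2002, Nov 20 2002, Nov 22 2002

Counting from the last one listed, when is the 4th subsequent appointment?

Dec 3 2002

Gaps: 1, 2, 4, 1, 2 days — not constant, but cyclic with period 3.
The events fall on every Tuesday, Wednesday and Friday.
Next Tuesday: Nov 26 2002.
The following Wednesday is Nov 27 2002.
Next Friday: Nov 29 2002.
Next Tuesday: Dec 3 2002.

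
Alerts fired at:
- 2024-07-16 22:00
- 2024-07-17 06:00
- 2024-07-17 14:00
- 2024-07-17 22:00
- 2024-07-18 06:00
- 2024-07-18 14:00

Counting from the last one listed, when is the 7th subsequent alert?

Spacing: 8, 8, 8, 8, 8 h — constant 8 h.
2024-07-18 14:00 + 8 h = 2024-07-18 22:00.
2024-07-18 22:00 + 8 h = 2024-07-19 06:00.
2024-07-19 06:00 + 8 h = 2024-07-19 14:00.
2024-07-19 14:00 + 8 h = 2024-07-19 22:00.
2024-07-19 22:00 + 8 h = 2024-07-20 06:00.
2024-07-20 06:00 + 8 h = 2024-07-20 14:00.
2024-07-20 14:00 + 8 h = 2024-07-20 22:00.

2024-07-20 22:00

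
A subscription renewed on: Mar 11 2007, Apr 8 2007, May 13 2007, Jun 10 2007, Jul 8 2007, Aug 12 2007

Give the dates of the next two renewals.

Sep 9 2007, Oct 14 2007

All dates are Sundays, 28, 35, 28, 28, 35 days apart.
Specifically, the 2nd Sunday of each month.
September 2007 — 2nd Sunday is Sep 9 2007.
2nd Sunday of October 2007: Oct 14 2007.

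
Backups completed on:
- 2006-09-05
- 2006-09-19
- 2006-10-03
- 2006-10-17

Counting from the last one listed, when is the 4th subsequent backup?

2006-12-12

Every event comes 14 days after the last (14, 14, 14).
2006-10-17 + 14 days = 2006-10-31.
2006-10-31 + 14 days = 2006-11-14.
2006-11-14 + 14 days = 2006-11-28.
2006-11-28 + 14 days = 2006-12-12.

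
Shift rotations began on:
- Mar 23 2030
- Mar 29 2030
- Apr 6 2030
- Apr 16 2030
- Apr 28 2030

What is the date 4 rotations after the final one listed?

Intervals are 6, 8, 10, 12 days — an arithmetic progression with common difference 2.
Next gap: 14 days. Apr 28 2030 + 14 days = May 12 2030.
Next gap: 16 days. May 12 2030 + 16 days = May 28 2030.
Next gap: 18 days. May 28 2030 + 18 days = Jun 15 2030.
Next gap: 20 days. Jun 15 2030 + 20 days = Jul 5 2030.

Jul 5 2030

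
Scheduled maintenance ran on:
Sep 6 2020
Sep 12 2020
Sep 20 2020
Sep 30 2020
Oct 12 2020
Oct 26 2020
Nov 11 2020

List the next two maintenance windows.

Nov 29 2020, Dec 19 2020

The spacing grows by 2 each time: 6, 8, 10, 12, 14, 16 days.
Next gap: 18 days. Nov 11 2020 + 18 days = Nov 29 2020.
Next gap: 20 days. Nov 29 2020 + 20 days = Dec 19 2020.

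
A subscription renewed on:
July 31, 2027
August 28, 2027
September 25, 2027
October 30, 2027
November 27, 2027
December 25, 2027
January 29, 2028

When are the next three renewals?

All Saturdays; the gaps (28, 28, 35, 28, 28, 35) vary with month length.
This is the last Saturday of each month.
Last Saturday of February 2028: February 26, 2028.
Last Saturday of March 2028: March 25, 2028.
Last Saturday of April 2028: April 29, 2028.

February 26, 2028; March 25, 2028; April 29, 2028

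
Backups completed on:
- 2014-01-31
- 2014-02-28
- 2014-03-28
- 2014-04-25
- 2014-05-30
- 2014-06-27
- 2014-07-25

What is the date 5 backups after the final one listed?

These are Fridays with 28, 28, 28, 35, 28, 28-day gaps.
Each is the final Friday of its month — 2014-01-31 is past the 28th, so '4th Friday' doesn't fit.
August 2014 ends with Friday 2014-08-29.
Last Friday of September 2014: 2014-09-26.
Last Friday of October 2014: 2014-10-31.
Last Friday of November 2014: 2014-11-28.
Last Friday of December 2014: 2014-12-26.

2014-12-26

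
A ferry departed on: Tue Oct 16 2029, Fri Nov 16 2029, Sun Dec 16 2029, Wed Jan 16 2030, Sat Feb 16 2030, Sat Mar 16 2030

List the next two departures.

Each date is the 16th; the gaps (31, 30, 31, 31, 28) track the month lengths.
The rule is the 16th of each month.
April 2030: Tue Apr 16 2030.
Next: May 2030 → Thu May 16 2030.

Tue Apr 16 2030, Thu May 16 2030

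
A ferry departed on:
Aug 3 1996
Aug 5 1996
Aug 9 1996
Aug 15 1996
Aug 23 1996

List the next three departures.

Sep 2 1996, Sep 14 1996, Sep 28 1996

The spacing grows by 2 each time: 2, 4, 6, 8 days.
Next gap: 10 days. Aug 23 1996 + 10 days = Sep 2 1996.
Next gap: 12 days. Sep 2 1996 + 12 days = Sep 14 1996.
Next gap: 14 days. Sep 14 1996 + 14 days = Sep 28 1996.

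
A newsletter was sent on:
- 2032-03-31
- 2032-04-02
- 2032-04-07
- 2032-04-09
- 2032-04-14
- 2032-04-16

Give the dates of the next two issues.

2032-04-21, 2032-04-23

Every event lands on a Wednesday or Friday (gaps cycle 2, 5, 2, 5, 2).
So the schedule is: every Wednesday and Friday.
The following Wednesday is 2032-04-21.
Next Friday: 2032-04-23.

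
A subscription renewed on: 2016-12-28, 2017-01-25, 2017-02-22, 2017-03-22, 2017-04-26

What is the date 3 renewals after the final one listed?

2017-07-26

Gaps: 28, 28, 28, 35 days — a mix of 28 and 35. Every date is a Wednesday.
Each is the 4th Wednesday of its month.
May 2017 — 4th Wednesday is 2017-05-24.
4th Wednesday of June 2017: 2017-06-28.
4th Wednesday of July 2017: 2017-07-26.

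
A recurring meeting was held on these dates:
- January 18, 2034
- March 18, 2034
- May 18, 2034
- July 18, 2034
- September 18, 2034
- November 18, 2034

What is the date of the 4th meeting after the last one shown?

July 18, 2035

Gaps: 59, 61, 61, 62, 61 days — not constant. Every event is on the 18th of the month.
Pattern: the 18th of every 2 months.
January 2035: January 18, 2035.
Next: March 2035 → March 18, 2035.
May 2035: May 18, 2035.
July 2035: July 18, 2035.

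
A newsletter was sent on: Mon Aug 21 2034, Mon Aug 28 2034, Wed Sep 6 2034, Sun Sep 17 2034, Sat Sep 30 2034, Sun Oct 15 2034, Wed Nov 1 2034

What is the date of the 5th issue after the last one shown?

Sat Feb 24 2035

The spacing grows by 2 each time: 7, 9, 11, 13, 15, 17 days.
Next gap: 19 days. Wed Nov 1 2034 + 19 days = Mon Nov 20 2034.
Next gap: 21 days. Mon Nov 20 2034 + 21 days = Mon Dec 11 2034.
Next gap: 23 days. Mon Dec 11 2034 + 23 days = Wed Jan 3 2035.
Next gap: 25 days. Wed Jan 3 2035 + 25 days = Sun Jan 28 2035.
Next gap: 27 days. Sun Jan 28 2035 + 27 days = Sat Feb 24 2035.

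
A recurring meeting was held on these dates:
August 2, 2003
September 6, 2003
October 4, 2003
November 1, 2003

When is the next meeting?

December 6, 2003

All dates are Saturdays, 35, 28, 28 days apart.
Specifically, the 1st Saturday of each month.
1st Saturday of December 2003: December 6, 2003.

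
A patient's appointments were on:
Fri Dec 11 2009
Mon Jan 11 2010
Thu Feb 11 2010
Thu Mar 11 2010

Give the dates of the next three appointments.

Sun Apr 11 2010, Tue May 11 2010, Fri Jun 11 2010

The day-of-month is always 11 (31, 31, 28 days between events).
So this recurs on the 11th of each month.
April 2010: Sun Apr 11 2010.
Next: May 2010 → Tue May 11 2010.
Next: June 2010 → Fri Jun 11 2010.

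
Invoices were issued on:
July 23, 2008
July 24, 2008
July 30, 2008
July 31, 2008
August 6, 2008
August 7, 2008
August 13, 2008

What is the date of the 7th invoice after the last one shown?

September 4, 2008

The gap pattern 1, 6, 1, 6, 1, 6 repeats every 2 events.
These are the Wednesdays and Thursdays of each week.
The following Thursday is August 14, 2008.
The following Wednesday is August 20, 2008.
The following Thursday is August 21, 2008.
Next Wednesday: August 27, 2008.
The following Thursday is August 28, 2008.
Next Wednesday: September 3, 2008.
The following Thursday is September 4, 2008.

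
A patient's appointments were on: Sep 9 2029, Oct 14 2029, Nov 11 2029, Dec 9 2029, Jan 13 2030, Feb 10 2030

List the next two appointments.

Mar 10 2030, Apr 14 2030

All dates are Sundays, 35, 28, 28, 35, 28 days apart.
Specifically, the 2nd Sunday of each month.
March 2030 — 2nd Sunday is Mar 10 2030.
April 2030 — 2nd Sunday is Apr 14 2030.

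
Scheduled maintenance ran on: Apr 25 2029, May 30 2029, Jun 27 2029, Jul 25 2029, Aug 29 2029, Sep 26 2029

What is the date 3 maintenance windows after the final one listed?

Every date is a Wednesday; gaps 35, 28, 28, 35, 28 days.
Each is the last Wednesday of its month (at least one falls on the 29th or later, ruling out '4th Wednesday').
Last Wednesday of October 2029: Oct 31 2029.
November 2029 ends with Wednesday Nov 28 2029.
December 2029 ends with Wednesday Dec 26 2029.

Dec 26 2029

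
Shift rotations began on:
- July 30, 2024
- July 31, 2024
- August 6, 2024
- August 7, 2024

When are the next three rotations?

August 13, 2024; August 14, 2024; August 20, 2024

Gaps: 1, 6, 1 days — not constant, but cyclic with period 2.
The events fall on every Tuesday and Wednesday.
Next Tuesday: August 13, 2024.
The following Wednesday is August 14, 2024.
The following Tuesday is August 20, 2024.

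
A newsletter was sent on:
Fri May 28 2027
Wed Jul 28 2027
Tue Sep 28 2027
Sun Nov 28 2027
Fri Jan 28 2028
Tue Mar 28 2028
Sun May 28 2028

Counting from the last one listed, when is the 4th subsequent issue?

The day-of-month is always 28 (61, 62, 61, 61, 60, 61 days between events).
So this recurs on the 28th of every 2 months.
Next: July 2028 → Fri Jul 28 2028.
September 2028: Thu Sep 28 2028.
Next: November 2028 → Tue Nov 28 2028.
January 2029: Sun Jan 28 2029.

Sun Jan 28 2029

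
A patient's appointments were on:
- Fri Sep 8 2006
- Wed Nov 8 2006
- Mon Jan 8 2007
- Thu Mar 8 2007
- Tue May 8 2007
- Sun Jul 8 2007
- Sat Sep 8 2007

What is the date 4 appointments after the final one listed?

The day-of-month is always 8 (61, 61, 59, 61, 61, 62 days between events).
So this recurs on the 8th of every 2 months.
Next: November 2007 → Thu Nov 8 2007.
January 2008: Tue Jan 8 2008.
Next: March 2008 → Sat Mar 8 2008.
Next: May 2008 → Thu May 8 2008.

Thu May 8 2008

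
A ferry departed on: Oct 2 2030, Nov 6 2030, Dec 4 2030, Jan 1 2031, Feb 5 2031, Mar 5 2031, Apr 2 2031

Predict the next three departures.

May 7 2031, Jun 4 2031, Jul 2 2031

All dates are Wednesdays, 35, 28, 28, 35, 28, 28 days apart.
Specifically, the 1st Wednesday of each month.
May 2031 — 1st Wednesday is May 7 2031.
1st Wednesday of June 2031: Jun 4 2031.
1st Wednesday of July 2031: Jul 2 2031.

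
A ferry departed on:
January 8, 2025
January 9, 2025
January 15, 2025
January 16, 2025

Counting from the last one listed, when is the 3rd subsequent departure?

January 29, 2025

Gaps: 1, 6, 1 days — not constant, but cyclic with period 2.
The events fall on every Wednesday and Thursday.
The following Wednesday is January 22, 2025.
The following Thursday is January 23, 2025.
The following Wednesday is January 29, 2025.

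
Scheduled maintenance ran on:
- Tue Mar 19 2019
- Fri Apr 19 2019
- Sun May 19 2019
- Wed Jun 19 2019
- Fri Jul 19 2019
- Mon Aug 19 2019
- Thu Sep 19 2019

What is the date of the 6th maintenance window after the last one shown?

The day-of-month is always 19 (31, 30, 31, 30, 31, 31 days between events).
So this recurs on the 19th of each month.
Next: October 2019 → Sat Oct 19 2019.
November 2019: Tue Nov 19 2019.
Next: December 2019 → Thu Dec 19 2019.
January 2020: Sun Jan 19 2020.
Next: February 2020 → Wed Feb 19 2020.
March 2020: Thu Mar 19 2020.

Thu Mar 19 2020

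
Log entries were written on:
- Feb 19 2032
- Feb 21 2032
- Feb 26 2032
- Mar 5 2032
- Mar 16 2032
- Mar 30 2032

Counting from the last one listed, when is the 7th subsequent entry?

Sep 28 2032

Gaps: 2, 5, 8, 11, 14 days — each gap is 3 larger than the previous one.
Next gap: 17 days. Mar 30 2032 + 17 days = Apr 16 2032.
Next gap: 20 days. Apr 16 2032 + 20 days = May 6 2032.
Next gap: 23 days. May 6 2032 + 23 days = May 29 2032.
Next gap: 26 days. May 29 2032 + 26 days = Jun 24 2032.
Next gap: 29 days. Jun 24 2032 + 29 days = Jul 23 2032.
Next gap: 32 days. Jul 23 2032 + 32 days = Aug 24 2032.
Next gap: 35 days. Aug 24 2032 + 35 days = Sep 28 2032.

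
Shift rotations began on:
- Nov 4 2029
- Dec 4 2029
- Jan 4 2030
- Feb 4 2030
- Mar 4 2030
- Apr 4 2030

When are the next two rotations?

Gaps: 30, 31, 31, 28, 31 days — not constant. Every event is on the 4th of the month.
Pattern: the 4th of each month.
Next: May 2030 → May 4 2030.
Next: June 2030 → Jun 4 2030.

May 4 2030, Jun 4 2030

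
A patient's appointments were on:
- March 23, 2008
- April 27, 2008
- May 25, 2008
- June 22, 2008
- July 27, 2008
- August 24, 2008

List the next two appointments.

September 28, 2008; October 26, 2008

Gaps: 35, 28, 28, 35, 28 days — a mix of 28 and 35. Every date is a Sunday.
Each is the 4th Sunday of its month.
September 2008 — 4th Sunday is September 28, 2008.
4th Sunday of October 2008: October 26, 2008.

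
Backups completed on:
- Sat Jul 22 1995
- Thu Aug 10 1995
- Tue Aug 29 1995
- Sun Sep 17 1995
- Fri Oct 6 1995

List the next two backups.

Wed Oct 25 1995, Mon Nov 13 1995

Gaps between consecutive events: 19, 19, 19, 19 days — a constant 19-day interval.
Fri Oct 6 1995 + 19 days = Wed Oct 25 1995.
Wed Oct 25 1995 + 19 days = Mon Nov 13 1995.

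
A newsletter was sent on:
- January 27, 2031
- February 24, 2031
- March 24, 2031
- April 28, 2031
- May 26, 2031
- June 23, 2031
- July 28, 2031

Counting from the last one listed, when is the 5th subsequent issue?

All dates are Mondays, 28, 28, 35, 28, 28, 35 days apart.
Specifically, the 4th Monday of each month.
August 2031 — 4th Monday is August 25, 2031.
September 2031 — 4th Monday is September 22, 2031.
October 2031 — 4th Monday is October 27, 2031.
4th Monday of November 2031: November 24, 2031.
4th Monday of December 2031: December 22, 2031.

December 22, 2031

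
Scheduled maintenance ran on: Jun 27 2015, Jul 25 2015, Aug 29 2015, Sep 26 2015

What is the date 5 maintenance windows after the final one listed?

Feb 27 2016

Every date is a Saturday; gaps 28, 35, 28 days.
Each is the last Saturday of its month (at least one falls on the 29th or later, ruling out '4th Saturday').
October 2015 ends with Saturday Oct 31 2015.
Last Saturday of November 2015: Nov 28 2015.
Last Saturday of December 2015: Dec 26 2015.
January 2016 ends with Saturday Jan 30 2016.
February 2016 ends with Saturday Feb 27 2016.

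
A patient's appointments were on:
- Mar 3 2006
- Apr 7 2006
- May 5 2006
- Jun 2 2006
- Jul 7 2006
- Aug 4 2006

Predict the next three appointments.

Sep 1 2006, Oct 6 2006, Nov 3 2006

These are Fridays at 28- or 35-day spacing (35, 28, 28, 35, 28).
The pattern: 1st Friday of the month.
1st Friday of September 2006: Sep 1 2006.
1st Friday of October 2006: Oct 6 2006.
1st Friday of November 2006: Nov 3 2006.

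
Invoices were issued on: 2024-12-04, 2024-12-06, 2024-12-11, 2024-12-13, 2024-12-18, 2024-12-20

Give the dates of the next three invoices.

2024-12-25, 2024-12-27, 2025-01-01

Every event lands on a Wednesday or Friday (gaps cycle 2, 5, 2, 5, 2).
So the schedule is: every Wednesday and Friday.
The following Wednesday is 2024-12-25.
Next Friday: 2024-12-27.
Next Wednesday: 2025-01-01.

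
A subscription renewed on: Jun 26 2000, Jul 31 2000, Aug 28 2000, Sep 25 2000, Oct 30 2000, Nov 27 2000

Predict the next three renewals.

These are Mondays with 35, 28, 28, 35, 28-day gaps.
Each is the final Monday of its month — Jul 31 2000 is past the 28th, so '4th Monday' doesn't fit.
December 2000 ends with Monday Dec 25 2000.
January 2001 ends with Monday Jan 29 2001.
Last Monday of February 2001: Feb 26 2001.

Dec 25 2000, Jan 29 2001, Feb 26 2001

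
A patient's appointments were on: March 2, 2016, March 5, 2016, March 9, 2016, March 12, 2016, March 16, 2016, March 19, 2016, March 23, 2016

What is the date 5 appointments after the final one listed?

April 9, 2016

Gaps: 3, 4, 3, 4, 3, 4 days — not constant, but cyclic with period 2.
The events fall on every Wednesday and Saturday.
The following Saturday is March 26, 2016.
The following Wednesday is March 30, 2016.
The following Saturday is April 2, 2016.
Next Wednesday: April 6, 2016.
The following Saturday is April 9, 2016.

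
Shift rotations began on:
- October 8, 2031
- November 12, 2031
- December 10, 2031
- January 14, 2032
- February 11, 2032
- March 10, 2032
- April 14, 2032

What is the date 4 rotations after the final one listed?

All dates are Wednesdays, 35, 28, 35, 28, 28, 35 days apart.
Specifically, the 2nd Wednesday of each month.
May 2032 — 2nd Wednesday is May 12, 2032.
June 2032 — 2nd Wednesday is June 9, 2032.
July 2032 — 2nd Wednesday is July 14, 2032.
August 2032 — 2nd Wednesday is August 11, 2032.

August 11, 2032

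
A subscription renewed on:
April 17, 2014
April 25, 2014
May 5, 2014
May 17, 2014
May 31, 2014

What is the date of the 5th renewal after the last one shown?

The spacing grows by 2 each time: 8, 10, 12, 14 days.
Next gap: 16 days. May 31, 2014 + 16 days = June 16, 2014.
Next gap: 18 days. June 16, 2014 + 18 days = July 4, 2014.
Next gap: 20 days. July 4, 2014 + 20 days = July 24, 2014.
Next gap: 22 days. July 24, 2014 + 22 days = August 15, 2014.
Next gap: 24 days. August 15, 2014 + 24 days = September 8, 2014.

September 8, 2014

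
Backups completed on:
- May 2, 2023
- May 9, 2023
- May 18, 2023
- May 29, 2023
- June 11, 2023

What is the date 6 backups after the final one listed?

Intervals are 7, 9, 11, 13 days — an arithmetic progression with common difference 2.
Next gap: 15 days. June 11, 2023 + 15 days = June 26, 2023.
Next gap: 17 days. June 26, 2023 + 17 days = July 13, 2023.
Next gap: 19 days. July 13, 2023 + 19 days = August 1, 2023.
Next gap: 21 days. August 1, 2023 + 21 days = August 22, 2023.
Next gap: 23 days. August 22, 2023 + 23 days = September 14, 2023.
Next gap: 25 days. September 14, 2023 + 25 days = October 9, 2023.

October 9, 2023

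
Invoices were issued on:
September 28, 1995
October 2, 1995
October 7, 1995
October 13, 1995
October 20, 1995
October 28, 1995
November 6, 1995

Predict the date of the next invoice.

November 16, 1995

Intervals are 4, 5, 6, 7, 8, 9 days — an arithmetic progression with common difference 1.
Next gap: 10 days. November 6, 1995 + 10 days = November 16, 1995.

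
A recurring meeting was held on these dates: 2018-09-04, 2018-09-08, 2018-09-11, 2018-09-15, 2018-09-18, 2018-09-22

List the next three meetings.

Gaps: 4, 3, 4, 3, 4 days — not constant, but cyclic with period 2.
The events fall on every Tuesday and Saturday.
The following Tuesday is 2018-09-25.
The following Saturday is 2018-09-29.
The following Tuesday is 2018-10-02.

2018-09-25, 2018-09-29, 2018-10-02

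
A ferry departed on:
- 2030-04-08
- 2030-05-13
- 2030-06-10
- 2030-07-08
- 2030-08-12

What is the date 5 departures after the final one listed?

2031-01-13

These are Mondays at 28- or 35-day spacing (35, 28, 28, 35).
The pattern: 2nd Monday of the month.
2nd Monday of September 2030: 2030-09-09.
October 2030 — 2nd Monday is 2030-10-14.
November 2030 — 2nd Monday is 2030-11-11.
December 2030 — 2nd Monday is 2030-12-09.
2nd Monday of January 2031: 2031-01-13.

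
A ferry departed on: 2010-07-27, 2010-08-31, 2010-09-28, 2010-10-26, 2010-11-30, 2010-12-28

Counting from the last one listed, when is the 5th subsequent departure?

2011-05-31

All Tuesdays; the gaps (35, 28, 28, 35, 28) vary with month length.
This is the last Tuesday of each month.
Last Tuesday of January 2011: 2011-01-25.
February 2011 ends with Tuesday 2011-02-22.
Last Tuesday of March 2011: 2011-03-29.
Last Tuesday of April 2011: 2011-04-26.
May 2011 ends with Tuesday 2011-05-31.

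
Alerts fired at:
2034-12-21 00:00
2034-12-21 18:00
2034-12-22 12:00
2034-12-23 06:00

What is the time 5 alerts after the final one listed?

2034-12-27 00:00

Gaps: 18, 18, 18 hours — each event is 18 hours after the previous one.
2034-12-23 06:00 + 18 h = 2034-12-24 00:00.
2034-12-24 00:00 + 18 h = 2034-12-24 18:00.
2034-12-24 18:00 + 18 h = 2034-12-25 12:00.
2034-12-25 12:00 + 18 h = 2034-12-26 06:00.
2034-12-26 06:00 + 18 h = 2034-12-27 00:00.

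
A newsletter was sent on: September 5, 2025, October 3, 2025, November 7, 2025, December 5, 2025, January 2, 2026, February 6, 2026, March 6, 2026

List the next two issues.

April 3, 2026; May 1, 2026

All dates are Fridays, 28, 35, 28, 28, 35, 28 days apart.
Specifically, the 1st Friday of each month.
1st Friday of April 2026: April 3, 2026.
1st Friday of May 2026: May 1, 2026.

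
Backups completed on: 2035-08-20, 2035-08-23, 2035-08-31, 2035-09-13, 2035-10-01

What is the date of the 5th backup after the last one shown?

Gaps: 3, 8, 13, 18 days — each gap is 5 larger than the previous one.
Next gap: 23 days. 2035-10-01 + 23 days = 2035-10-24.
Next gap: 28 days. 2035-10-24 + 28 days = 2035-11-21.
Next gap: 33 days. 2035-11-21 + 33 days = 2035-12-24.
Next gap: 38 days. 2035-12-24 + 38 days = 2036-01-31.
Next gap: 43 days. 2036-01-31 + 43 days = 2036-03-14.

2036-03-14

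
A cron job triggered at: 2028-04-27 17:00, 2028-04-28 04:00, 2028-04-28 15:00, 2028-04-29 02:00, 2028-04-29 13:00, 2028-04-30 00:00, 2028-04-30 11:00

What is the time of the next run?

2028-04-30 22:00

The interval is a steady 11 hours (11, 11, 11, 11, 11, 11).
2028-04-30 11:00 + 11 h = 2028-04-30 22:00.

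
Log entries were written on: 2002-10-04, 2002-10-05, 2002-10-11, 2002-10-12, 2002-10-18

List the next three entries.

Gaps: 1, 6, 1, 6 days — not constant, but cyclic with period 2.
The events fall on every Friday and Saturday.
Next Saturday: 2002-10-19.
Next Friday: 2002-10-25.
The following Saturday is 2002-10-26.

2002-10-19, 2002-10-25, 2002-10-26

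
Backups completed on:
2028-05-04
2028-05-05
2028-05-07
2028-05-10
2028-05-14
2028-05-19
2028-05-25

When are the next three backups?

Intervals are 1, 2, 3, 4, 5, 6 days — an arithmetic progression with common difference 1.
Next gap: 7 days. 2028-05-25 + 7 days = 2028-06-01.
Next gap: 8 days. 2028-06-01 + 8 days = 2028-06-09.
Next gap: 9 days. 2028-06-09 + 9 days = 2028-06-18.

2028-06-01, 2028-06-09, 2028-06-18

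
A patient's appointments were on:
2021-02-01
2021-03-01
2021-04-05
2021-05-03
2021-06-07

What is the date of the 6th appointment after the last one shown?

2021-12-06

Gaps: 28, 35, 28, 35 days — a mix of 28 and 35. Every date is a Monday.
Each is the 1st Monday of its month.
July 2021 — 1st Monday is 2021-07-05.
1st Monday of August 2021: 2021-08-02.
September 2021 — 1st Monday is 2021-09-06.
1st Monday of October 2021: 2021-10-04.
1st Monday of November 2021: 2021-11-01.
1st Monday of December 2021: 2021-12-06.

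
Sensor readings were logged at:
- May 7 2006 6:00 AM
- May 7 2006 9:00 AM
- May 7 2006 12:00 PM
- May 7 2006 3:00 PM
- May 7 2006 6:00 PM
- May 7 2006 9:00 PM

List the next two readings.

May 8 2006 12:00 AM, May 8 2006 3:00 AM

The interval is a steady 3 hours (3, 3, 3, 3, 3).
May 7 2006 9:00 PM + 3 h = May 8 2006 12:00 AM.
May 8 2006 12:00 AM + 3 h = May 8 2006 3:00 AM.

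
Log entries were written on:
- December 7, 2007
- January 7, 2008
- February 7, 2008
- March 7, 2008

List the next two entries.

The day-of-month is always 7 (31, 31, 29 days between events).
So this recurs on the 7th of each month.
April 2008: April 7, 2008.
Next: May 2008 → May 7, 2008.

April 7, 2008; May 7, 2008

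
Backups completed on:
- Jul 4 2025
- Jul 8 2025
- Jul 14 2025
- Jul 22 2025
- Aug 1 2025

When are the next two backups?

Aug 13 2025, Aug 27 2025

The spacing grows by 2 each time: 4, 6, 8, 10 days.
Next gap: 12 days. Aug 1 2025 + 12 days = Aug 13 2025.
Next gap: 14 days. Aug 13 2025 + 14 days = Aug 27 2025.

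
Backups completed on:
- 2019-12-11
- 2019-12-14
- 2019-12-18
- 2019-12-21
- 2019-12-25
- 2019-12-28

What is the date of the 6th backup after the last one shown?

The gap pattern 3, 4, 3, 4, 3 repeats every 2 events.
These are the Wednesdays and Saturdays of each week.
Next Wednesday: 2020-01-01.
Next Saturday: 2020-01-04.
Next Wednesday: 2020-01-08.
Next Saturday: 2020-01-11.
The following Wednesday is 2020-01-15.
Next Saturday: 2020-01-18.

2020-01-18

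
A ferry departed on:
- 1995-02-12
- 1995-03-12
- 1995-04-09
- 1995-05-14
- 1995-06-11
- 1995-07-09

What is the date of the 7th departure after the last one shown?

1996-02-11

Gaps: 28, 28, 35, 28, 28 days — a mix of 28 and 35. Every date is a Sunday.
Each is the 2nd Sunday of its month.
August 1995 — 2nd Sunday is 1995-08-13.
September 1995 — 2nd Sunday is 1995-09-10.
October 1995 — 2nd Sunday is 1995-10-08.
2nd Sunday of November 1995: 1995-11-12.
2nd Sunday of December 1995: 1995-12-10.
January 1996 — 2nd Sunday is 1996-01-14.
2nd Sunday of February 1996: 1996-02-11.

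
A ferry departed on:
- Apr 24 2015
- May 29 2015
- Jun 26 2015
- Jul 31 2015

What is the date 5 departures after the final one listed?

Dec 25 2015

These are Fridays with 35, 28, 35-day gaps.
Each is the final Friday of its month — May 29 2015 is past the 28th, so '4th Friday' doesn't fit.
Last Friday of August 2015: Aug 28 2015.
Last Friday of September 2015: Sep 25 2015.
Last Friday of October 2015: Oct 30 2015.
Last Friday of November 2015: Nov 27 2015.
Last Friday of December 2015: Dec 25 2015.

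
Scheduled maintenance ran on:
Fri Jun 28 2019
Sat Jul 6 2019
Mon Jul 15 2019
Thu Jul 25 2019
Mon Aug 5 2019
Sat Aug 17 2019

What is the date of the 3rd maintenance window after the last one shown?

The spacing grows by 1 each time: 8, 9, 10, 11, 12 days.
Next gap: 13 days. Sat Aug 17 2019 + 13 days = Fri Aug 30 2019.
Next gap: 14 days. Fri Aug 30 2019 + 14 days = Fri Sep 13 2019.
Next gap: 15 days. Fri Sep 13 2019 + 15 days = Sat Sep 28 2019.

Sat Sep 28 2019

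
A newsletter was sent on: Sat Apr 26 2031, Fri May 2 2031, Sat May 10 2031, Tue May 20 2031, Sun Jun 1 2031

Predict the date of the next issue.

The spacing grows by 2 each time: 6, 8, 10, 12 days.
Next gap: 14 days. Sun Jun 1 2031 + 14 days = Sun Jun 15 2031.

Sun Jun 15 2031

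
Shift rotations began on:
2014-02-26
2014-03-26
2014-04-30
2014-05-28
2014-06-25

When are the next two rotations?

2014-07-30, 2014-08-27

All Wednesdays; the gaps (28, 35, 28, 28) vary with month length.
This is the last Wednesday of each month.
Last Wednesday of July 2014: 2014-07-30.
Last Wednesday of August 2014: 2014-08-27.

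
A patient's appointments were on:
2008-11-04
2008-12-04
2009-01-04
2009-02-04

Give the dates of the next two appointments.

Gaps: 30, 31, 31 days — not constant. Every event is on the 4th of the month.
Pattern: the 4th of each month.
Next: March 2009 → 2009-03-04.
Next: April 2009 → 2009-04-04.

2009-03-04, 2009-04-04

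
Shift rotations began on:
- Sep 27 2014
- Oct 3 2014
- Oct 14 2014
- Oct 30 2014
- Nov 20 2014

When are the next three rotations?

Intervals are 6, 11, 16, 21 days — an arithmetic progression with common difference 5.
Next gap: 26 days. Nov 20 2014 + 26 days = Dec 16 2014.
Next gap: 31 days. Dec 16 2014 + 31 days = Jan 16 2015.
Next gap: 36 days. Jan 16 2015 + 36 days = Feb 21 2015.

Dec 16 2014, Jan 16 2015, Feb 21 2015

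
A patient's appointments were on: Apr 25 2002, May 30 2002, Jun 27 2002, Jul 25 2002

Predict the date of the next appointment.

These are Thursdays with 35, 28, 28-day gaps.
Each is the final Thursday of its month — May 30 2002 is past the 28th, so '4th Thursday' doesn't fit.
August 2002 ends with Thursday Aug 29 2002.

Aug 29 2002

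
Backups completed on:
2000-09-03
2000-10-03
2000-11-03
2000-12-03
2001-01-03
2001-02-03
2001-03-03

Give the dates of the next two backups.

The day-of-month is always 3 (30, 31, 30, 31, 31, 28 days between events).
So this recurs on the 3rd of each month.
Next: April 2001 → 2001-04-03.
Next: May 2001 → 2001-05-03.

2001-04-03, 2001-05-03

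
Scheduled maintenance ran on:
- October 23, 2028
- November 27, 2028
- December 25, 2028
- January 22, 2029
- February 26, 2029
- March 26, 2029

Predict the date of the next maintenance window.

Gaps: 35, 28, 28, 35, 28 days — a mix of 28 and 35. Every date is a Monday.
Each is the 4th Monday of its month.
4th Monday of April 2029: April 23, 2029.

April 23, 2029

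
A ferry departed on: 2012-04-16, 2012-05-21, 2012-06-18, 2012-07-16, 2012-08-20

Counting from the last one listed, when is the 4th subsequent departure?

These are Mondays at 28- or 35-day spacing (35, 28, 28, 35).
The pattern: 3rd Monday of the month.
September 2012 — 3rd Monday is 2012-09-17.
3rd Monday of October 2012: 2012-10-15.
November 2012 — 3rd Monday is 2012-11-19.
December 2012 — 3rd Monday is 2012-12-17.

2012-12-17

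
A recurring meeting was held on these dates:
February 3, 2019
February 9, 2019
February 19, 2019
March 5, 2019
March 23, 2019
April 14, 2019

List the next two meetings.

Gaps: 6, 10, 14, 18, 22 days — each gap is 4 larger than the previous one.
Next gap: 26 days. April 14, 2019 + 26 days = May 10, 2019.
Next gap: 30 days. May 10, 2019 + 30 days = June 9, 2019.

May 10, 2019; June 9, 2019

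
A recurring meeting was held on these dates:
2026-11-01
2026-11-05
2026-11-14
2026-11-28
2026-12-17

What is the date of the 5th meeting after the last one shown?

Intervals are 4, 9, 14, 19 days — an arithmetic progression with common difference 5.
Next gap: 24 days. 2026-12-17 + 24 days = 2027-01-10.
Next gap: 29 days. 2027-01-10 + 29 days = 2027-02-08.
Next gap: 34 days. 2027-02-08 + 34 days = 2027-03-14.
Next gap: 39 days. 2027-03-14 + 39 days = 2027-04-22.
Next gap: 44 days. 2027-04-22 + 44 days = 2027-06-05.

2027-06-05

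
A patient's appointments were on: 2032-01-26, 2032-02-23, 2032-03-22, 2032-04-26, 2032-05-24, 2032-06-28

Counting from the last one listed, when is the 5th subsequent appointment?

Gaps: 28, 28, 35, 28, 35 days — a mix of 28 and 35. Every date is a Monday.
Each is the 4th Monday of its month.
4th Monday of July 2032: 2032-07-26.
4th Monday of August 2032: 2032-08-23.
4th Monday of September 2032: 2032-09-27.
October 2032 — 4th Monday is 2032-10-25.
4th Monday of November 2032: 2032-11-22.

2032-11-22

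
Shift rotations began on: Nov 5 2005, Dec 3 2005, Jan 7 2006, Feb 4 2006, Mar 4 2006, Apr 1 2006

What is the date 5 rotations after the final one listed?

Sep 2 2006

Gaps: 28, 35, 28, 28, 28 days — a mix of 28 and 35. Every date is a Saturday.
Each is the 1st Saturday of its month.
1st Saturday of May 2006: May 6 2006.
June 2006 — 1st Saturday is Jun 3 2006.
1st Saturday of July 2006: Jul 1 2006.
August 2006 — 1st Saturday is Aug 5 2006.
September 2006 — 1st Saturday is Sep 2 2006.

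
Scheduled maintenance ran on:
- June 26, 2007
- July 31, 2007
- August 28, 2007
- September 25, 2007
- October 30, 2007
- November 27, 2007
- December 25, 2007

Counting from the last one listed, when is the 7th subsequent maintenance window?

July 29, 2008

These are Tuesdays with 35, 28, 28, 35, 28, 28-day gaps.
Each is the final Tuesday of its month — July 31, 2007 is past the 28th, so '4th Tuesday' doesn't fit.
Last Tuesday of January 2008: January 29, 2008.
February 2008 ends with Tuesday February 26, 2008.
Last Tuesday of March 2008: March 25, 2008.
Last Tuesday of April 2008: April 29, 2008.
May 2008 ends with Tuesday May 27, 2008.
Last Tuesday of June 2008: June 24, 2008.
Last Tuesday of July 2008: July 29, 2008.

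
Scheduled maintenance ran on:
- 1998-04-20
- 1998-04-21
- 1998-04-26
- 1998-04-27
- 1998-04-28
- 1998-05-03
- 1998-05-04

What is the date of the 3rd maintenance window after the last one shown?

1998-05-11

The gap pattern 1, 5, 1, 1, 5, 1 repeats every 3 events.
These are the Mondays, Tuesdays and Sundays of each week.
The following Tuesday is 1998-05-05.
Next Sunday: 1998-05-10.
Next Monday: 1998-05-11.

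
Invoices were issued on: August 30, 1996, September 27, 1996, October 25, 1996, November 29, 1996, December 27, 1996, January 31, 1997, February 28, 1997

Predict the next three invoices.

March 28, 1997; April 25, 1997; May 30, 1997

These are Fridays with 28, 28, 35, 28, 35, 28-day gaps.
Each is the final Friday of its month — August 30, 1996 is past the 28th, so '4th Friday' doesn't fit.
Last Friday of March 1997: March 28, 1997.
April 1997 ends with Friday April 25, 1997.
Last Friday of May 1997: May 30, 1997.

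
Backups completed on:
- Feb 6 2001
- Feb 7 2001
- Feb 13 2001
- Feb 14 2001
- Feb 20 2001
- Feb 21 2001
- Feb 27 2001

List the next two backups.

Gaps: 1, 6, 1, 6, 1, 6 days — not constant, but cyclic with period 2.
The events fall on every Tuesday and Wednesday.
Next Wednesday: Feb 28 2001.
The following Tuesday is Mar 6 2001.

Feb 28 2001, Mar 6 2001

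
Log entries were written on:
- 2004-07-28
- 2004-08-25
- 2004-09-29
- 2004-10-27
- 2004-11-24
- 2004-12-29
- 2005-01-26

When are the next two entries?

Every date is a Wednesday; gaps 28, 35, 28, 28, 35, 28 days.
Each is the last Wednesday of its month (at least one falls on the 29th or later, ruling out '4th Wednesday').
February 2005 ends with Wednesday 2005-02-23.
Last Wednesday of March 2005: 2005-03-30.

2005-02-23, 2005-03-30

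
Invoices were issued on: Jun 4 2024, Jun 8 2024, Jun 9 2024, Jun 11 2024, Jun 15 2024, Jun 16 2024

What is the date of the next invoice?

Every event lands on a Tuesday or Saturday or Sunday (gaps cycle 4, 1, 2, 4, 1).
So the schedule is: every Tuesday, Saturday and Sunday.
Next Tuesday: Jun 18 2024.

Jun 18 2024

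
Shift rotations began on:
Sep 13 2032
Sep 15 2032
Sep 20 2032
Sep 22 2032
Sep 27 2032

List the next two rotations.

Sep 29 2032, Oct 4 2032

Every event lands on a Monday or Wednesday (gaps cycle 2, 5, 2, 5).
So the schedule is: every Monday and Wednesday.
Next Wednesday: Sep 29 2032.
The following Monday is Oct 4 2032.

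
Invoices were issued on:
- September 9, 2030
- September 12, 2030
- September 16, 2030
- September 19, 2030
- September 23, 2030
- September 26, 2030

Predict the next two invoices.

September 30, 2030; October 3, 2030

The gap pattern 3, 4, 3, 4, 3 repeats every 2 events.
These are the Mondays and Thursdays of each week.
Next Monday: September 30, 2030.
The following Thursday is October 3, 2030.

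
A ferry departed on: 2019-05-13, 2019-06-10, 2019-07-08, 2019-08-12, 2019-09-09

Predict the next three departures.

2019-10-14, 2019-11-11, 2019-12-09

These are Mondays at 28- or 35-day spacing (28, 28, 35, 28).
The pattern: 2nd Monday of the month.
2nd Monday of October 2019: 2019-10-14.
2nd Monday of November 2019: 2019-11-11.
2nd Monday of December 2019: 2019-12-09.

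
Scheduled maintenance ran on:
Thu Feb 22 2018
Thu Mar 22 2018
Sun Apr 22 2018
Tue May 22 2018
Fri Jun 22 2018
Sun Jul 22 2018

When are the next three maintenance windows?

Each date is the 22nd; the gaps (28, 31, 30, 31, 30) track the month lengths.
The rule is the 22nd of each month.
Next: August 2018 → Wed Aug 22 2018.
September 2018: Sat Sep 22 2018.
October 2018: Mon Oct 22 2018.

Wed Aug 22 2018, Sat Sep 22 2018, Mon Oct 22 2018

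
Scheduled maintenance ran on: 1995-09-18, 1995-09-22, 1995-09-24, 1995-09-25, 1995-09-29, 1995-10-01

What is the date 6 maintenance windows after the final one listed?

The gap pattern 4, 2, 1, 4, 2 repeats every 3 events.
These are the Mondays, Fridays and Sundays of each week.
Next Monday: 1995-10-02.
The following Friday is 1995-10-06.
The following Sunday is 1995-10-08.
The following Monday is 1995-10-09.
The following Friday is 1995-10-13.
The following Sunday is 1995-10-15.

1995-10-15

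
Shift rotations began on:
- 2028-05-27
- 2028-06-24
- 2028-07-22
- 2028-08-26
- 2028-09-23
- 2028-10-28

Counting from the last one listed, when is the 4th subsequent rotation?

2029-02-24

Gaps: 28, 28, 35, 28, 35 days — a mix of 28 and 35. Every date is a Saturday.
Each is the 4th Saturday of its month.
November 2028 — 4th Saturday is 2028-11-25.
December 2028 — 4th Saturday is 2028-12-23.
4th Saturday of January 2029: 2029-01-27.
4th Saturday of February 2029: 2029-02-24.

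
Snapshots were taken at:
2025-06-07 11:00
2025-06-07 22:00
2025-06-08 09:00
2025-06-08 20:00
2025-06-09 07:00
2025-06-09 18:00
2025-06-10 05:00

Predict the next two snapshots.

Gaps: 11, 11, 11, 11, 11, 11 hours — each event is 11 hours after the previous one.
2025-06-10 05:00 + 11 h = 2025-06-10 16:00.
2025-06-10 16:00 + 11 h = 2025-06-11 03:00.

2025-06-10 16:00, 2025-06-11 03:00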